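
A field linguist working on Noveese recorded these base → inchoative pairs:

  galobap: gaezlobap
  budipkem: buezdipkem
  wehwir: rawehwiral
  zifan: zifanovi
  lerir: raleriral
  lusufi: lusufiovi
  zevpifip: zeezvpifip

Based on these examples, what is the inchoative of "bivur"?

wehwir and zevpifip both have last vowel 'i' yet inflect differently (rawehwiral, zeezvpifip), so the last vowel is not what conditions the rule; the final letter is.
"bivur" ends in -r. The stems ending in -r (wehwir → rawehwiral, lerir → raleriral) add ra- … -al around the stem.
The other patterns: stems ending in -m or -p insert -ez- after the first vowel; stems ending in -i or -n add -ovi.
So bivur → rabivural.

rabivural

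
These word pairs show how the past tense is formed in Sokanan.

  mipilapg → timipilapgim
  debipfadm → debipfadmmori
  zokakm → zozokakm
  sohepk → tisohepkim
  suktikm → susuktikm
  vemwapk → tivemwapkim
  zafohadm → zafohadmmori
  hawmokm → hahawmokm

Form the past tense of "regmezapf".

tiregmezapfim

"regmezapf" has second-to-last letter 'p'. The stems whose second-to-last letter is 'p' (vemwapk → tivemwapkim, sohepk → tisohepkim, mipilapg → timipilapgim) add ti- … -im around the stem.
The other patterns: stems whose second-to-last letter is 'd' double the final consonant and add -ori; stems whose second-to-last letter is 'k' repeat the first consonant+vowel as a prefix.
So regmezapf → tiregmezapfim.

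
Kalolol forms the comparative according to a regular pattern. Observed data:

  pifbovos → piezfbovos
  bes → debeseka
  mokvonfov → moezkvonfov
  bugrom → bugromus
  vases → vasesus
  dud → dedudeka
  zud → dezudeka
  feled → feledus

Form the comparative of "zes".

"zes" has 1 vowel. The stems with 1 vowel (bes → debeseka, dud → dedudeka, zud → dezudeka) add de- … -eka around the stem.
The other patterns: stems with 2 vowels add -us; stems with 3 vowels insert -ez- after the first vowel.
So zes → dezeseka.

dezeseka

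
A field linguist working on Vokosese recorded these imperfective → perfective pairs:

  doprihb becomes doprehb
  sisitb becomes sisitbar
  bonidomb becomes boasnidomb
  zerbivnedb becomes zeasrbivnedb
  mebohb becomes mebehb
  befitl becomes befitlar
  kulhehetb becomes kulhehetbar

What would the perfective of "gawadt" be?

gaaswadt

sisitb and mebohb both end in -b yet inflect differently (sisitbar, mebehb), so the final letter is not what conditions the rule; the second-to-last letter is.
"gawadt" has second-to-last letter 'd'. The one such stem in the data (zerbivnedb → zeasrbivnedb) inserts -as- after the first vowel (as does bonidomb), so the same rule applies.
The other patterns: stems whose second-to-last letter is 't' add -ar; stems whose second-to-last letter is 'h' change the last vowel to 'e'.
So gawadt → gaaswadt.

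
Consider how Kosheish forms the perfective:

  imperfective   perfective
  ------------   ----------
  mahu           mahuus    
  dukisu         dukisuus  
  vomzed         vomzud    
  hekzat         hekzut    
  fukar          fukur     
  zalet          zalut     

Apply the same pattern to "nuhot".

nuhut

"nuhot" ends in -t. The stems ending in -t (hekzat → hekzut, zalet → zalut) change the last vowel to 'u'.
The other pattern: stems ending in -u add -us.
So nuhot → nuhut.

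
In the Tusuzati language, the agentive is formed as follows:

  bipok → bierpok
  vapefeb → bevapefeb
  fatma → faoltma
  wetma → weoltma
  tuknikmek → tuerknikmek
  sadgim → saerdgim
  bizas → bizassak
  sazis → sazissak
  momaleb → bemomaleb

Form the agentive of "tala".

taolla

"tala" ends in -a. The stems ending in -a (fatma → faoltma, wetma → weoltma) insert -ol- after the first vowel.
So tala → taolla.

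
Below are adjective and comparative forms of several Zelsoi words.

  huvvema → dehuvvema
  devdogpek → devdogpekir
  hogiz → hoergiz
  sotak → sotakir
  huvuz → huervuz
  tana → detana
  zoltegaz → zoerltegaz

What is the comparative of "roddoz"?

"roddoz" ends in -z. The stems ending in -z (zoltegaz → zoerltegaz, hogiz → hoergiz, huvuz → huervuz) insert -er- after the first vowel.
The other patterns: stems ending in -a add the prefix de-; stems ending in -k add -ir.
So roddoz → roerddoz.

roerddoz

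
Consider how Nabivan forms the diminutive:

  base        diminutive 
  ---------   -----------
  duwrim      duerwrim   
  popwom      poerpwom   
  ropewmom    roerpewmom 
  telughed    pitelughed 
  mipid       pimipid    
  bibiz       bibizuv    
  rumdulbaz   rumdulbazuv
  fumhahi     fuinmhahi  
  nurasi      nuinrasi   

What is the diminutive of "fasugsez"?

duwrim and mipid both have last vowel 'i' yet inflect differently (duerwrim, pimipid), so the last vowel is not what conditions the rule; the final letter is.
"fasugsez" ends in -z. The stems ending in -z (bibiz → bibizuv, rumdulbaz → rumdulbazuv) add -uv.
So fasugsez → fasugsezuv.

fasugsezuv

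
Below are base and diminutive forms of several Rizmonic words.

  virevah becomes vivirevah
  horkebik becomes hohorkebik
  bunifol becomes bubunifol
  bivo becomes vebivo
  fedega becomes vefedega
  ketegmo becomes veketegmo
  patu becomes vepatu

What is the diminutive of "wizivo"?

bunifol and bivo both have last vowel 'o' yet inflect differently (bubunifol, vebivo), so the last vowel is not what conditions the rule; whether the stem ends in a vowel or a consonant is.
"wizivo" ends in a vowel. The stems ending in a vowel (bivo → vebivo, fedega → vefedega, ketegmo → veketegmo) add the prefix ve-.
So wizivo → vewizivo.

vewizivo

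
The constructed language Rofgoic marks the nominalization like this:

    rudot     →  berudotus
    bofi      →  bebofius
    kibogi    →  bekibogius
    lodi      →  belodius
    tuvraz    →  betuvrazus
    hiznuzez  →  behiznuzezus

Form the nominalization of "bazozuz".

bebazozuzus

Every pair shown (rudot → berudotus, bofi → bebofius, kibogi → bekibogius, …) follows the same rule: add be- … -us around the stem.
So bazozuz → bebazozuzus.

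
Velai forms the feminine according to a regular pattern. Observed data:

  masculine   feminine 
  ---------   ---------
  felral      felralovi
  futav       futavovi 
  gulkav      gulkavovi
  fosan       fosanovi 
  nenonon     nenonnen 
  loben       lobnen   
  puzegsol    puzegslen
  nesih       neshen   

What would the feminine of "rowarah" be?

fosan and nenonon both end in -n yet inflect differently (fosanovi, nenonnen), so the final letter is not what conditions the rule; the last vowel is.
"rowarah" has last vowel 'a'. The stems whose last vowel is 'a' (felral → felralovi, futav → futavovi, gulkav → gulkavovi) add -ovi.
So rowarah → rowarahovi.

rowarahovi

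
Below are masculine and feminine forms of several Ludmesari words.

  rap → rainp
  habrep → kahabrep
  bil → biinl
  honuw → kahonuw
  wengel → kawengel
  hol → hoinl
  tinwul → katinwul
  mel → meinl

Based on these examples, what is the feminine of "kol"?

"kol" has 1 vowel. The stems with 1 vowel (rap → rainp, hol → hoinl, bil → biinl) insert -in- after the first vowel.
So kol → koinl.

koinl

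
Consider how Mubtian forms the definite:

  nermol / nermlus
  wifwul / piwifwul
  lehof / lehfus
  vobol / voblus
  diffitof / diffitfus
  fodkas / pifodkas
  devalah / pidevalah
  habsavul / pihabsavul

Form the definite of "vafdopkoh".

vobol and habsavul both end in -l yet inflect differently (voblus, pihabsavul), so the final letter is not what conditions the rule; the last vowel is.
"vafdopkoh" has last vowel 'o'. The stems whose last vowel is 'o' (vobol → voblus, nermol → nermlus, diffitof → diffitfus) delete the last vowel and add -us.
The other pattern: stems whose last vowel is 'a' or 'u' add the prefix pi-.
So vafdopkoh → vafdopkhus.

vafdopkhus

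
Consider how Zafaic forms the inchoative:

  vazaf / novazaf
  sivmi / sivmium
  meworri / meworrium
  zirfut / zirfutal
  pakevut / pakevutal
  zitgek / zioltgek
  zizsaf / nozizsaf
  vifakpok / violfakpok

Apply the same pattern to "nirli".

nirlium

zirfut and zitgek both begin with z- yet inflect differently (zirfutal, zioltgek), so the first letter is not what conditions the rule; the final letter is.
"nirli" ends in -i. The stems ending in -i (meworri → meworrium, sivmi → sivmium) add -um.
The other patterns: stems ending in -t add -al; stems ending in -k insert -ol- after the first vowel; stems ending in -f add the prefix no-.
So nirli → nirlium.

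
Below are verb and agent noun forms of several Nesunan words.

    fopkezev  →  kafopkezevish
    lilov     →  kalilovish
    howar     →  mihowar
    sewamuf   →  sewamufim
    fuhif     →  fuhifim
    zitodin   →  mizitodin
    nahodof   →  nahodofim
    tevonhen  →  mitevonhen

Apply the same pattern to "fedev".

kafedevish

lilov and nahodof both have last vowel 'o' yet inflect differently (kalilovish, nahodofim), so the last vowel is not what conditions the rule; the final letter is.
"fedev" ends in -v. The stems ending in -v (lilov → kalilovish, fopkezev → kafopkezevish) add ka- … -ish around the stem.
The other patterns: stems ending in -f add -im; stems ending in -n or -r add the prefix mi-.
So fedev → kafedevish.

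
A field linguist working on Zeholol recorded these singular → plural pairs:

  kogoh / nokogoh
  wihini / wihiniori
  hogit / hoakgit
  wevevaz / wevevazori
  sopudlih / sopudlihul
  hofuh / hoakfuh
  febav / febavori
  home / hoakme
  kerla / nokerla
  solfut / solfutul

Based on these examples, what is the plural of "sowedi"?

sowediul

kogoh and sopudlih both end in -h yet inflect differently (nokogoh, sopudlihul), so the final letter is not what conditions the rule; the first letter is.
"sowedi" begins with s-. The stems beginning with s- (solfut → solfutul, sopudlih → sopudlihul) add -ul.
So sowedi → sowediul.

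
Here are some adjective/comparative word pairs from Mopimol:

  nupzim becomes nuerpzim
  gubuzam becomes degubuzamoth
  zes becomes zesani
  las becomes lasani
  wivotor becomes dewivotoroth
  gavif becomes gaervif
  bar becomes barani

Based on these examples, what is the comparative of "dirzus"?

dierrzus

"dirzus" has 2 vowels. The stems with 2 vowels (gavif → gaervif, nupzim → nuerpzim) insert -er- after the first vowel.
So dirzus → dierrzus.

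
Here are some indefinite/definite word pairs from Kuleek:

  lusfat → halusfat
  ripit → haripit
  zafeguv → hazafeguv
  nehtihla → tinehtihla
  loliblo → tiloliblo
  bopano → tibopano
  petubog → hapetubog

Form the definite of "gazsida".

tigazsida

petubog and bopano both have last vowel 'o' yet inflect differently (hapetubog, tibopano), so the last vowel is not what conditions the rule; whether the stem ends in a vowel or a consonant is.
"gazsida" ends in a vowel. The stems ending in a vowel (bopano → tibopano, nehtihla → tinehtihla, loliblo → tiloliblo) add the prefix ti-.
So gazsida → tigazsida.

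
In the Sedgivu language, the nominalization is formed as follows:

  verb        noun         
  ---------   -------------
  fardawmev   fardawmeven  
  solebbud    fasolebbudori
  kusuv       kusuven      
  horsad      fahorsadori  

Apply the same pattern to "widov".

kusuv and solebbud both have last vowel 'u' yet inflect differently (kusuven, fasolebbudori), so the last vowel is not what conditions the rule; the final letter is.
"widov" ends in -v. The stems ending in -v (fardawmev → fardawmeven, kusuv → kusuven) add -en.
So widov → widoven.

widoven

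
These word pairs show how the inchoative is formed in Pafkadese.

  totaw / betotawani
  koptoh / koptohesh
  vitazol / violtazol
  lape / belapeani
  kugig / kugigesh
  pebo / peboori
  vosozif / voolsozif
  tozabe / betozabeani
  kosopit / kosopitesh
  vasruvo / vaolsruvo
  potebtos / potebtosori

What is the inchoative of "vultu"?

vasruvo and pebo both end in -o yet inflect differently (vaolsruvo, peboori), so the final letter is not what conditions the rule; the first letter is.
"vultu" begins with v-. The stems beginning with v- (vasruvo → vaolsruvo, vosozif → voolsozif, vitazol → violtazol) insert -ol- after the first vowel.
So vultu → vuolltu.

vuolltu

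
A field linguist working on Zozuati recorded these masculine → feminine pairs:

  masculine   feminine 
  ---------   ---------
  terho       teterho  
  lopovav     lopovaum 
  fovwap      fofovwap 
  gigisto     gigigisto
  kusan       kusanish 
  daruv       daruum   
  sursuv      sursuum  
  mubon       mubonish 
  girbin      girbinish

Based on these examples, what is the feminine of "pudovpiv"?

pudovpium

kusan and lopovav both have last vowel 'a' yet inflect differently (kusanish, lopovaum), so the last vowel is not what conditions the rule; the final letter is.
"pudovpiv" ends in -v. The stems ending in -v (daruv → daruum, sursuv → sursuum, lopovav → lopovaum) drop the final letter and add -um.
So pudovpiv → pudovpium.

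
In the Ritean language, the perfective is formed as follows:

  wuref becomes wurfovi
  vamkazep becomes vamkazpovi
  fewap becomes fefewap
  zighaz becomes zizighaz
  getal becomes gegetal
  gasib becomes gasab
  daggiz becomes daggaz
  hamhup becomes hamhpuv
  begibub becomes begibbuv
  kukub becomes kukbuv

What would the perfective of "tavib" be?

vamkazep and fewap both end in -p yet inflect differently (vamkazpovi, fefewap), so the final letter is not what conditions the rule; the last vowel is.
"tavib" has last vowel 'i'. The stems whose last vowel is 'i' (gasib → gasab, daggiz → daggaz) change the last vowel to 'a'.
The other patterns: stems whose last vowel is 'e' delete the last vowel and add -ovi; stems whose last vowel is 'a' repeat the first consonant+vowel as a prefix; stems whose last vowel is 'u' delete the last vowel and add -uv.
So tavib → tavab.

tavab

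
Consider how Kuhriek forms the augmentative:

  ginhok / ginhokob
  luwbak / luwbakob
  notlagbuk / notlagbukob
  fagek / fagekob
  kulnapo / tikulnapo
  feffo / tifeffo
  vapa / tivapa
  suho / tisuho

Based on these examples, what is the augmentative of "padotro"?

tipadotro

ginhok and kulnapo both have last vowel 'o' yet inflect differently (ginhokob, tikulnapo), so the last vowel is not what conditions the rule; the final letter is.
"padotro" ends in -o. The stems ending in -o (kulnapo → tikulnapo, feffo → tifeffo, suho → tisuho) add the prefix ti-.
The other pattern: stems ending in -k add -ob.
So padotro → tipadotro.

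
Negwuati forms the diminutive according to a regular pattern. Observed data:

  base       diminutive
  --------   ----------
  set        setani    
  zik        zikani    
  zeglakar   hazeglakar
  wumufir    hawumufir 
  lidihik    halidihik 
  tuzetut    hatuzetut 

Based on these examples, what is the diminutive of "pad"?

padani

zik and lidihik both end in -k yet inflect differently (zikani, halidihik), so the final letter is not what conditions the rule; the number of vowels is.
"pad" has 1 vowel. The stems with 1 vowel (set → setani, zik → zikani) add -ani.
So pad → padani.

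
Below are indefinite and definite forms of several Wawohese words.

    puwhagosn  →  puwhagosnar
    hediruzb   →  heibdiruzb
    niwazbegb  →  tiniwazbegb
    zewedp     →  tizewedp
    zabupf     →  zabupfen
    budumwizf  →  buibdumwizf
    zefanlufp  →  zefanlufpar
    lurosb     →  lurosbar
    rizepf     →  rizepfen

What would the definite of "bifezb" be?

niwazbegb and hediruzb both end in -b yet inflect differently (tiniwazbegb, heibdiruzb), so the final letter is not what conditions the rule; the second-to-last letter is.
"bifezb" has second-to-last letter 'z'. The stems whose second-to-last letter is 'z' (hediruzb → heibdiruzb, budumwizf → buibdumwizf) insert -ib- after the first vowel.
The other patterns: stems whose second-to-last letter is 'd' or 'g' add the prefix ti-; stems whose second-to-last letter is 'p' add -en; stems whose second-to-last letter is 'f' or 's' add -ar.
So bifezb → biibfezb.

biibfezb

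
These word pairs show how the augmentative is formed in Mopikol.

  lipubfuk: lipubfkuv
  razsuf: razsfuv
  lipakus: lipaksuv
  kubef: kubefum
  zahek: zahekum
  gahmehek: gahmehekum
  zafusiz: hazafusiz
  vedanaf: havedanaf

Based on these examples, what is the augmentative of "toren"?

razsuf and kubef both end in -f yet inflect differently (razsfuv, kubefum), so the final letter is not what conditions the rule; the last vowel is.
"toren" has last vowel 'e'. The stems whose last vowel is 'e' (kubef → kubefum, zahek → zahekum, gahmehek → gahmehekum) add -um.
So toren → torenum.

torenum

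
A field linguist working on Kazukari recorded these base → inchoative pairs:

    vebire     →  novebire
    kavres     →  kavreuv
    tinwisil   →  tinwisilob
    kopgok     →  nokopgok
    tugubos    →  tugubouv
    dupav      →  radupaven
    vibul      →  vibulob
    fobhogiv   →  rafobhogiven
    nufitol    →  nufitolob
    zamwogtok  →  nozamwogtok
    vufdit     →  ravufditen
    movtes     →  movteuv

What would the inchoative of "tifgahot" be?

"tifgahot" ends in -t. The one such stem in the data (vufdit → ravufditen) adds ra- … -en around the stem, so the same rule applies.
The other patterns: stems ending in -s drop the final letter and add -uv; stems ending in -l add -ob; stems ending in -e or -k add the prefix no-.
So tifgahot → ratifgahoten.

ratifgahoten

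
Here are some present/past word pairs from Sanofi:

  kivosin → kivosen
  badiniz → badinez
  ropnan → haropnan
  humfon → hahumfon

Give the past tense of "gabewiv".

gabewev

"gabewiv" has last vowel 'i'. The stems whose last vowel is 'i' (kivosin → kivosen, badiniz → badinez) change the last vowel to 'e'.
So gabewiv → gabewev.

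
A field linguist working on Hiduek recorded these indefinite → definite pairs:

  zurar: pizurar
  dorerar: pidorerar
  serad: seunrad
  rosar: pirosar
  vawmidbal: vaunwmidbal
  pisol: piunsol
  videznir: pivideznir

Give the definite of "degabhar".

"degabhar" ends in -r. The stems ending in -r (zurar → pizurar, videznir → pivideznir, dorerar → pidorerar) add the prefix pi-.
So degabhar → pidegabhar.

pidegabhar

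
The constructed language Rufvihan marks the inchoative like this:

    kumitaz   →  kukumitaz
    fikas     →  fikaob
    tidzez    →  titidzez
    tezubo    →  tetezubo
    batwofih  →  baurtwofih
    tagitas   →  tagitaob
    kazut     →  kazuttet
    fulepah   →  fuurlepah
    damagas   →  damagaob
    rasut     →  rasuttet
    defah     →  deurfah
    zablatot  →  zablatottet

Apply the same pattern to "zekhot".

zekhottet

defah and fikas both have last vowel 'a' yet inflect differently (deurfah, fikaob), so the last vowel is not what conditions the rule; the final letter is.
"zekhot" ends in -t. The stems ending in -t (rasut → rasuttet, kazut → kazuttet, zablatot → zablatottet) double the final consonant and add -et.
So zekhot → zekhottet.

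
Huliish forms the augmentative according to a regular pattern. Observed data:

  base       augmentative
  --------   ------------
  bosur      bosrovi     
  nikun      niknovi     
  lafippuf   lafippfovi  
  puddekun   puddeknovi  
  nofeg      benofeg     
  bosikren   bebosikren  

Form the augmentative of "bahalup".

nikun and bosikren both end in -n yet inflect differently (niknovi, bebosikren), so the final letter is not what conditions the rule; the last vowel is.
"bahalup" has last vowel 'u'. The stems whose last vowel is 'u' (nikun → niknovi, bosur → bosrovi, lafippuf → lafippfovi) delete the last vowel and add -ovi.
The other pattern: stems whose last vowel is 'e' add the prefix be-.
So bahalup → bahalpovi.

bahalpovi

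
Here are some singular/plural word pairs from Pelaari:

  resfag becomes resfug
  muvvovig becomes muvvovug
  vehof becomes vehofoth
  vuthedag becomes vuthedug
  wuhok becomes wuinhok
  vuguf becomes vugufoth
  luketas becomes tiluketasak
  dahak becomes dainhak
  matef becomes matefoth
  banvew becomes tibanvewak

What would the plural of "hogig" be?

hogug

vuthedag and dahak both have last vowel 'a' yet inflect differently (vuthedug, dainhak), so the last vowel is not what conditions the rule; the final letter is.
"hogig" ends in -g. The stems ending in -g (vuthedag → vuthedug, resfag → resfug, muvvovig → muvvovug) change the last vowel to 'u'.
So hogig → hogug.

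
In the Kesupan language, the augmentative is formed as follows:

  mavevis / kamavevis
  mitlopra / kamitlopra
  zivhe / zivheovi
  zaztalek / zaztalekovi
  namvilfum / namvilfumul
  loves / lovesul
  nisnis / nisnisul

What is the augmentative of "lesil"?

lesilul

mavevis and loves both end in -s yet inflect differently (kamavevis, lovesul), so the final letter is not what conditions the rule; the first letter is.
"lesil" begins with l-. The one such stem in the data (loves → lovesul) adds -ul, so the same rule applies.
So lesil → lesilul.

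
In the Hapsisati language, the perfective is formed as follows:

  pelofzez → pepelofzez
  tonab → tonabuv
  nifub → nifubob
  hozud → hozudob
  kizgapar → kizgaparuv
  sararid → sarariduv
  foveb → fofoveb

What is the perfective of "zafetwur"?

zafetwurob

"zafetwur" has last vowel 'u'. The stems whose last vowel is 'u' (hozud → hozudob, nifub → nifubob) add -ob.
So zafetwur → zafetwurob.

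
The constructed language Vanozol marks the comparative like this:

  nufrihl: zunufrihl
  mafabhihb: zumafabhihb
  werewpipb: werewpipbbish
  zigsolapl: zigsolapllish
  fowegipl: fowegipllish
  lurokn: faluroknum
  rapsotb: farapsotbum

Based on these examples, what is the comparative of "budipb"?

mafabhihb and werewpipb both end in -b yet inflect differently (zumafabhihb, werewpipbbish), so the final letter is not what conditions the rule; the second-to-last letter is.
"budipb" has second-to-last letter 'p'. The stems whose second-to-last letter is 'p' (werewpipb → werewpipbbish, zigsolapl → zigsolapllish, fowegipl → fowegipllish) double the final consonant and add -ish.
So budipb → budipbbish.

budipbbish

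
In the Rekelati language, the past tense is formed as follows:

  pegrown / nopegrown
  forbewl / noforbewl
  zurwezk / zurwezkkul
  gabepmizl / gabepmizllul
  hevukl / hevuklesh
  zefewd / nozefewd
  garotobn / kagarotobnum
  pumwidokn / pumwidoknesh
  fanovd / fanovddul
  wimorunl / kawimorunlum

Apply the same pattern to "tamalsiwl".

"tamalsiwl" has second-to-last letter 'w'. The stems whose second-to-last letter is 'w' (zefewd → nozefewd, forbewl → noforbewl, pegrown → nopegrown) add the prefix no-.
The other patterns: stems whose second-to-last letter is 'b' or 'n' add ka- … -um around the stem; stems whose second-to-last letter is 'k' add -esh; stems whose second-to-last letter is 'v' or 'z' double the final consonant and add -ul.
So tamalsiwl → notamalsiwl.

notamalsiwl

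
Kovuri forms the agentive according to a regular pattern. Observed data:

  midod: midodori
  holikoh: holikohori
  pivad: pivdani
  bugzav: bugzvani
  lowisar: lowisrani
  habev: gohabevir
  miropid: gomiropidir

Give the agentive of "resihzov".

resihzovori

midod and pivad both end in -d yet inflect differently (midodori, pivdani), so the final letter is not what conditions the rule; the last vowel is.
"resihzov" has last vowel 'o'. The stems whose last vowel is 'o' (midod → midodori, holikoh → holikohori) add -ori.
So resihzov → resihzovori.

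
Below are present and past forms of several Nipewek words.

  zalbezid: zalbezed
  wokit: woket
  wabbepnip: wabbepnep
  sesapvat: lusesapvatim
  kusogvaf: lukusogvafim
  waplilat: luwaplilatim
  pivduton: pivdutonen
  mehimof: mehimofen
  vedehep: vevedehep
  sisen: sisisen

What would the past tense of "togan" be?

lutoganim

wokit and sesapvat both end in -t yet inflect differently (woket, lusesapvatim), so the final letter is not what conditions the rule; the last vowel is.
"togan" has last vowel 'a'. The stems whose last vowel is 'a' (sesapvat → lusesapvatim, kusogvaf → lukusogvafim, waplilat → luwaplilatim) add lu- … -im around the stem.
So togan → lutoganim.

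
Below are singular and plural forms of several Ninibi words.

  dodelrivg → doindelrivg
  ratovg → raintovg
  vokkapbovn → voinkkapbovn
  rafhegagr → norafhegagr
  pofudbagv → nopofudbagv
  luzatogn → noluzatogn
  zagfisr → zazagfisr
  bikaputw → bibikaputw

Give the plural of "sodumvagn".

vokkapbovn and luzatogn both end in -n yet inflect differently (voinkkapbovn, noluzatogn), so the final letter is not what conditions the rule; the second-to-last letter is.
"sodumvagn" has second-to-last letter 'g'. The stems whose second-to-last letter is 'g' (rafhegagr → norafhegagr, pofudbagv → nopofudbagv, luzatogn → noluzatogn) add the prefix no-.
So sodumvagn → nosodumvagn.

nosodumvagn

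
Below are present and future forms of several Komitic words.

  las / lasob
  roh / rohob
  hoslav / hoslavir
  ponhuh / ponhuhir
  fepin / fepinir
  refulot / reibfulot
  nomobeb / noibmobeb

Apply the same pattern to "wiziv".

wizivir

roh and ponhuh both end in -h yet inflect differently (rohob, ponhuhir), so the final letter is not what conditions the rule; the number of vowels is.
"wiziv" has 2 vowels. The stems with 2 vowels (hoslav → hoslavir, ponhuh → ponhuhir, fepin → fepinir) add -ir.
The other patterns: stems with 1 vowel add -ob; stems with 3 vowels insert -ib- after the first vowel.
So wiziv → wizivir.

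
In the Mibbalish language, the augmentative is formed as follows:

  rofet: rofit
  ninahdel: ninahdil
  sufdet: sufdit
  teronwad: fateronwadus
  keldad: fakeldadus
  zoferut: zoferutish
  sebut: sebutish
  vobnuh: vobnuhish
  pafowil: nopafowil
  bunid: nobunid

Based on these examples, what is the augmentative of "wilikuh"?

"wilikuh" has last vowel 'u'. The stems whose last vowel is 'u' (zoferut → zoferutish, sebut → sebutish, vobnuh → vobnuhish) add -ish.
So wilikuh → wilikuhish.

wilikuhish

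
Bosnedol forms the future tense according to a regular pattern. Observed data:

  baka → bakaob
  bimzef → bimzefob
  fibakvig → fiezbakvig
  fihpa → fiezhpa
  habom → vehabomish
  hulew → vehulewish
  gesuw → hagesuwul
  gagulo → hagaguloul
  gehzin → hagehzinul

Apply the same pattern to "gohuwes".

"gohuwes" begins with g-. The stems beginning with g- (gesuw → hagesuwul, gagulo → hagaguloul, gehzin → hagehzinul) add ha- … -ul around the stem.
So gohuwes → hagohuwesul.

hagohuwesul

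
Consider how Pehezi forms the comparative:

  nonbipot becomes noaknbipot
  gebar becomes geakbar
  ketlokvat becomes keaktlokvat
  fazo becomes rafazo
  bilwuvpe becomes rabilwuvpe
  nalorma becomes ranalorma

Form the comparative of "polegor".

poaklegor

nonbipot and fazo both have last vowel 'o' yet inflect differently (noaknbipot, rafazo), so the last vowel is not what conditions the rule; whether the stem ends in a vowel or a consonant is.
"polegor" ends in a consonant. The stems ending in a consonant (nonbipot → noaknbipot, gebar → geakbar, ketlokvat → keaktlokvat) insert -ak- after the first vowel.
So polegor → poaklegor.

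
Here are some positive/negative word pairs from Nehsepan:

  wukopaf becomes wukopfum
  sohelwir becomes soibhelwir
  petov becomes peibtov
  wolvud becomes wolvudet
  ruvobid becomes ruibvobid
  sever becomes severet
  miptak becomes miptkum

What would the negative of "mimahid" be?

miibmahid

"mimahid" has last vowel 'i'. The stems whose last vowel is 'i' (ruvobid → ruibvobid, sohelwir → soibhelwir) insert -ib- after the first vowel.
The other patterns: stems whose last vowel is 'a' delete the last vowel and add -um; stems whose last vowel is 'e' or 'u' add -et.
So mimahid → miibmahid.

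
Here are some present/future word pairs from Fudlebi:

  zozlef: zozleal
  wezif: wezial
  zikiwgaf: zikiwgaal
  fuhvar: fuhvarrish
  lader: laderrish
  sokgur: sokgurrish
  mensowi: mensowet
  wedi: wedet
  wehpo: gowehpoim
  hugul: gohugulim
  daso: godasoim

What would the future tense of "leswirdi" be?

leswirdet

zikiwgaf and fuhvar both have last vowel 'a' yet inflect differently (zikiwgaal, fuhvarrish), so the last vowel is not what conditions the rule; the final letter is.
"leswirdi" ends in -i. The stems ending in -i (mensowi → mensowet, wedi → wedet) drop the final letter and add -et.
The other patterns: stems ending in -f drop the final letter and add -al; stems ending in -r double the final consonant and add -ish; stems ending in -l or -o add go- … -im around the stem.
So leswirdi → leswirdet.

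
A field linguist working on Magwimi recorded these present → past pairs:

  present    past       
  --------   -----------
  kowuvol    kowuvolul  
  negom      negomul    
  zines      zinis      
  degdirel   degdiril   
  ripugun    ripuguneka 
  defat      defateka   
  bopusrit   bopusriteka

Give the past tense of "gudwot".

gudwotul

kowuvol and degdirel both end in -l yet inflect differently (kowuvolul, degdiril), so the final letter is not what conditions the rule; the last vowel is.
"gudwot" has last vowel 'o'. The stems whose last vowel is 'o' (kowuvol → kowuvolul, negom → negomul) add -ul.
So gudwot → gudwotul.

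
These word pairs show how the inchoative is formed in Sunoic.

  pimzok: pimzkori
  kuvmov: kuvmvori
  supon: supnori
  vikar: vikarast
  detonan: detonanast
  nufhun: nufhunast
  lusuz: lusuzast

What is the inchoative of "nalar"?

supon and detonan both end in -n yet inflect differently (supnori, detonanast), so the final letter is not what conditions the rule; the last vowel is.
"nalar" has last vowel 'a'. The stems whose last vowel is 'a' (vikar → vikarast, detonan → detonanast) add -ast.
So nalar → nalarast.

nalarast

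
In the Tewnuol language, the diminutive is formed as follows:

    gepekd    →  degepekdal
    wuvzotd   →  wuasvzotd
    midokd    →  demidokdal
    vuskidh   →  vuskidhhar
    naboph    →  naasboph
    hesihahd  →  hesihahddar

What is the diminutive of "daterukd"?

"daterukd" has second-to-last letter 'k'. The stems whose second-to-last letter is 'k' (midokd → demidokdal, gepekd → degepekdal) add de- … -al around the stem.
The other patterns: stems whose second-to-last letter is 'd' or 'h' double the final consonant and add -ar; stems whose second-to-last letter is 'p' or 't' insert -as- after the first vowel.
So daterukd → dedaterukdal.

dedaterukdal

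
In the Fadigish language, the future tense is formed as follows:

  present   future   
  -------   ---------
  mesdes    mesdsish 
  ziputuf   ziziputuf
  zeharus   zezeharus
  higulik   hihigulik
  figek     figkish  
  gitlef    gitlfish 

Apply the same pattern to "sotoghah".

sosotoghah

figek and higulik both end in -k yet inflect differently (figkish, hihigulik), so the final letter is not what conditions the rule; the number of vowels is.
"sotoghah" has 3 vowels. The stems with 3 vowels (higulik → hihigulik, zeharus → zezeharus, ziputuf → ziziputuf) repeat the first consonant+vowel as a prefix.
So sotoghah → sosotoghah.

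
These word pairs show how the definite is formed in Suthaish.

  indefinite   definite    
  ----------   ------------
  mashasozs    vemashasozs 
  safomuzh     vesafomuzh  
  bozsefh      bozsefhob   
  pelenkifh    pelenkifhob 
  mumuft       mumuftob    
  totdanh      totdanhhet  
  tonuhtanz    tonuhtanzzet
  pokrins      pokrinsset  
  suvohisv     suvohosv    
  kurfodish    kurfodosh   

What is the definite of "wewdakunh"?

wewdakunhhet

"wewdakunh" has second-to-last letter 'n'. The stems whose second-to-last letter is 'n' (totdanh → totdanhhet, tonuhtanz → tonuhtanzzet, pokrins → pokrinsset) double the final consonant and add -et.
So wewdakunh → wewdakunhhet.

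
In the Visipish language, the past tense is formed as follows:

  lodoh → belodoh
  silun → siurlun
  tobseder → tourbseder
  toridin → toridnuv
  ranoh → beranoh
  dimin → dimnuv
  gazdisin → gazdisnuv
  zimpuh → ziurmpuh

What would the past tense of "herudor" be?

beherudor

gazdisin and silun both end in -n yet inflect differently (gazdisnuv, siurlun), so the final letter is not what conditions the rule; the last vowel is.
"herudor" has last vowel 'o'. The stems whose last vowel is 'o' (lodoh → belodoh, ranoh → beranoh) add the prefix be-.
So herudor → beherudor.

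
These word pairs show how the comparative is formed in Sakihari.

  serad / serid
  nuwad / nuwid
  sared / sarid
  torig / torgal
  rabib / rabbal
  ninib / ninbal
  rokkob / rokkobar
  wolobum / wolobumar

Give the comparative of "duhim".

rabib and rokkob both end in -b yet inflect differently (rabbal, rokkobar), so the final letter is not what conditions the rule; the last vowel is.
"duhim" has last vowel 'i'. The stems whose last vowel is 'i' (torig → torgal, rabib → rabbal, ninib → ninbal) delete the last vowel and add -al.
So duhim → duhmal.

duhmal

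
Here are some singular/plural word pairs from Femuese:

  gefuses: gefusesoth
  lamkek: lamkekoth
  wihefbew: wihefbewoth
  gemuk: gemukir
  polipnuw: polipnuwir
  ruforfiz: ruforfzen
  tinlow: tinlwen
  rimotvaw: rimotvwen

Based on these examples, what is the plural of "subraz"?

lamkek and gemuk both end in -k yet inflect differently (lamkekoth, gemukir), so the final letter is not what conditions the rule; the last vowel is.
"subraz" has last vowel 'a'. The one such stem in the data (rimotvaw → rimotvwen) deletes the last vowel and adds -en (as do ruforfiz, tinlow), so the same rule applies.
The other patterns: stems whose last vowel is 'e' add -oth; stems whose last vowel is 'u' add -ir.
So subraz → subrzen.

subrzen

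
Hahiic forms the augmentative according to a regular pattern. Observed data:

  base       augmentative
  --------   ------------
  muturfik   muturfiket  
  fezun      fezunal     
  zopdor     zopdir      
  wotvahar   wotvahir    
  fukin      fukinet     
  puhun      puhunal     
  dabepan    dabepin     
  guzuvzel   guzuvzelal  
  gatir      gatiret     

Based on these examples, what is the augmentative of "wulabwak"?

dabepan and fukin both end in -n yet inflect differently (dabepin, fukinet), so the final letter is not what conditions the rule; the last vowel is.
"wulabwak" has last vowel 'a'. The stems whose last vowel is 'a' (dabepan → dabepin, wotvahar → wotvahir) change the last vowel to 'i'.
So wulabwak → wulabwik.

wulabwik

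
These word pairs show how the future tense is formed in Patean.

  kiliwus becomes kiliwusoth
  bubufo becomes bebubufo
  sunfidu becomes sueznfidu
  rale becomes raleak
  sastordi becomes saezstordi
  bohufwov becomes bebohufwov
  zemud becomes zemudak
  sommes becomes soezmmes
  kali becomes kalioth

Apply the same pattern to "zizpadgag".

"zizpadgag" begins with z-. The one such stem in the data (zemud → zemudak) adds -ak, so the same rule applies.
The other patterns: stems beginning with b- add the prefix be-; stems beginning with k- add -oth; stems beginning with s- insert -ez- after the first vowel.
So zizpadgag → zizpadgagak.

zizpadgagak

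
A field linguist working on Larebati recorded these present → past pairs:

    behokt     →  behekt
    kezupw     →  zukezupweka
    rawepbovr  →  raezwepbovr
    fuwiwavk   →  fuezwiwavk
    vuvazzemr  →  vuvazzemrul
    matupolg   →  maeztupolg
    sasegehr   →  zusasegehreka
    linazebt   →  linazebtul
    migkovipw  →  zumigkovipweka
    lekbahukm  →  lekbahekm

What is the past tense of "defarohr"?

"defarohr" has second-to-last letter 'h'. The one such stem in the data (sasegehr → zusasegehreka) adds zu- … -eka around the stem, so the same rule applies.
So defarohr → zudefarohreka.

zudefarohreka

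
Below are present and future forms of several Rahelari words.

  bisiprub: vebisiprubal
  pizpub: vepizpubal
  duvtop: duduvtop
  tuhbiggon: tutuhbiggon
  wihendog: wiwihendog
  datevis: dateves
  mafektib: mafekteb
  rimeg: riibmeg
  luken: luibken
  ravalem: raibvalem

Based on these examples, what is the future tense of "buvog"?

bubuvog

bisiprub and mafektib both end in -b yet inflect differently (vebisiprubal, mafekteb), so the final letter is not what conditions the rule; the last vowel is.
"buvog" has last vowel 'o'. The stems whose last vowel is 'o' (duvtop → duduvtop, tuhbiggon → tutuhbiggon, wihendog → wiwihendog) repeat the first consonant+vowel as a prefix.
So buvog → bubuvog.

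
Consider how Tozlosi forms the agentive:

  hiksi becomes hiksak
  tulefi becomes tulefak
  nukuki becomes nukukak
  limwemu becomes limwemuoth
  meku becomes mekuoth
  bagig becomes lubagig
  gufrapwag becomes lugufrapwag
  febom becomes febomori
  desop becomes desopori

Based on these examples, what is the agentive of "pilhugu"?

"pilhugu" ends in -u. The stems ending in -u (limwemu → limwemuoth, meku → mekuoth) add -oth.
The other patterns: stems ending in -i drop the final letter and add -ak; stems ending in -g add the prefix lu-; stems ending in -m or -p add -ori.
So pilhugu → pilhuguoth.

pilhuguoth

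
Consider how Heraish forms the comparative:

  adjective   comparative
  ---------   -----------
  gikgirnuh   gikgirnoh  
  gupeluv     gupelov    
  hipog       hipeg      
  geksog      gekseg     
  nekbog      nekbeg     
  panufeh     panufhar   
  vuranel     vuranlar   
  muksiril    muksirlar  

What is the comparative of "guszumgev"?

guszumgvar

gikgirnuh and panufeh both end in -h yet inflect differently (gikgirnoh, panufhar), so the final letter is not what conditions the rule; the last vowel is.
"guszumgev" has last vowel 'e'. The stems whose last vowel is 'e' (panufeh → panufhar, vuranel → vuranlar) delete the last vowel and add -ar.
The other patterns: stems whose last vowel is 'u' change the last vowel to 'o'; stems whose last vowel is 'o' change the last vowel to 'e'.
So guszumgev → guszumgvar.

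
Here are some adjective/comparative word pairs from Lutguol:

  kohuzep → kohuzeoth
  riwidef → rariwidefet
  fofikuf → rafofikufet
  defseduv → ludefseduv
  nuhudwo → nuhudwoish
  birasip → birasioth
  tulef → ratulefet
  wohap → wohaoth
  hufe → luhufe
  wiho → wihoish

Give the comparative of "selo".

riwidef and kohuzep both have last vowel 'e' yet inflect differently (rariwidefet, kohuzeoth), so the last vowel is not what conditions the rule; the final letter is.
"selo" ends in -o. The stems ending in -o (nuhudwo → nuhudwoish, wiho → wihoish) add -ish.
The other patterns: stems ending in -f add ra- … -et around the stem; stems ending in -p drop the final letter and add -oth; stems ending in -e or -v add the prefix lu-.
So selo → seloish.

seloish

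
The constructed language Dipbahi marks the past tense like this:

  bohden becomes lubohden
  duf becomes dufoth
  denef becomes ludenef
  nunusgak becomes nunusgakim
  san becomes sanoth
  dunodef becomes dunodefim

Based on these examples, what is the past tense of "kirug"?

san and bohden both end in -n yet inflect differently (sanoth, lubohden), so the final letter is not what conditions the rule; the number of vowels is.
"kirug" has 2 vowels. The stems with 2 vowels (bohden → lubohden, denef → ludenef) add the prefix lu-.
The other patterns: stems with 1 vowel add -oth; stems with 3 vowels add -im.
So kirug → lukirug.

lukirug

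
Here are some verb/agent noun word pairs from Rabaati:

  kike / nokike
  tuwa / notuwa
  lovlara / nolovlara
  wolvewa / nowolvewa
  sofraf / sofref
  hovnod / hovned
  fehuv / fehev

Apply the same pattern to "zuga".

tuwa and sofraf both have last vowel 'a' yet inflect differently (notuwa, sofref), so the last vowel is not what conditions the rule; whether the stem ends in a vowel or a consonant is.
"zuga" ends in a vowel. The stems ending in a vowel (kike → nokike, tuwa → notuwa, lovlara → nolovlara) add the prefix no-.
The other pattern: stems ending in a consonant change the last vowel to 'e'.
So zuga → nozuga.

nozuga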